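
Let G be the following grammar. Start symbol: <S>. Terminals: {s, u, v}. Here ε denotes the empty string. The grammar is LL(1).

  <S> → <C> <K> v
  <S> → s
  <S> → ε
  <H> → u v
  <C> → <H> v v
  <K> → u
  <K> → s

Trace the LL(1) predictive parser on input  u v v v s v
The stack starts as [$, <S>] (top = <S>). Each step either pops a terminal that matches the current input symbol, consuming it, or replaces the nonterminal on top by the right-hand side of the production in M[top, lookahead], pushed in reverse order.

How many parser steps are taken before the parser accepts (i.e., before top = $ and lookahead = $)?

10

      Stack            Input          Action
   1  $ <S>            u v v v s v $  expand <S> → <C> <K> v
   2  $ v <K> <C>      u v v v s v $  expand <C> → <H> v v
   3  $ v <K> v v <H>  u v v v s v $  expand <H> → u v
   4  $ v <K> v v v u  u v v v s v $  match u
   5  $ v <K> v v v    v v v s v $    match v
   6  $ v <K> v v      v v s v $      match v
   7  $ v <K> v        v s v $        match v
   8  $ v <K>          s v $          expand <K> → s
   9  $ v s            s v $          match s
  10  $ v              v $            match v
Accept reached after 10 steps.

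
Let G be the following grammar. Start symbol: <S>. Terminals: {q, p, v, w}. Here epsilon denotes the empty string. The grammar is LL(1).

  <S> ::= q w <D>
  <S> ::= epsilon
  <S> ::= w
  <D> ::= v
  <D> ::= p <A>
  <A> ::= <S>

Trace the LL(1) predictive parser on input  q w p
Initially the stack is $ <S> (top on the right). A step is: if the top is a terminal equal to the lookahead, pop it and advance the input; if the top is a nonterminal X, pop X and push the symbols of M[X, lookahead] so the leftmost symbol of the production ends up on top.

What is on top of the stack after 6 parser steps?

<S>

     Stack      Input    Action
  1  $ <S>      q w p $  expand <S> ::= q w <D>
  2  $ <D> w q  q w p $  match q
  3  $ <D> w    w p $    match w
  4  $ <D>      p $      expand <D> ::= p <A>
  5  $ <A> p    p $      match p
  6  $ <A>      $        expand <A> ::= <S>
Stack after step 6: $ <S> (top = <S>).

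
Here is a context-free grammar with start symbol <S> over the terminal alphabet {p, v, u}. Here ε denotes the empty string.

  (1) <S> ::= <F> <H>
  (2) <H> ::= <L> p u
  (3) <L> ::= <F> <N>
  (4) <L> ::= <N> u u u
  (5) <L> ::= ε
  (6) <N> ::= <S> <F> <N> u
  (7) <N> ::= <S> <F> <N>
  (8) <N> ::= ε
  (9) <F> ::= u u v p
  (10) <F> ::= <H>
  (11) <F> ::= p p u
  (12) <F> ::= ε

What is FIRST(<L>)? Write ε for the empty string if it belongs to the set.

{ε, p, u}

FIRST(<S>): from <S>::=<F> <H> we get {p, u}. So FIRST(<S>) = {p, u}.
FIRST(<N>): from <N>::=<S> <F> <N> u we get {p, u}; from <N>::=<S> <F> <N> we get {p, u}; from <N>::=ε we get {ε}. So FIRST(<N>) = {ε, p, u}.
FIRST(<H>): from <H>::=<L> p u we get {p, u}. So FIRST(<H>) = {p, u}.
FIRST(<F>): from <F>::=u u v p we get {u}; from <F>::=<H> we get {p, u}; from <F>::=p p u we get {p}; from <F>::=ε we get {ε}. So FIRST(<F>) = {ε, p, u}.
FIRST(<L>): from <L>::=<F> <N> we get {ε, p, u}; from <L>::=<N> u u u we get {p, u}; from <L>::=ε we get {ε}. So FIRST(<L>) = {ε, p, u}.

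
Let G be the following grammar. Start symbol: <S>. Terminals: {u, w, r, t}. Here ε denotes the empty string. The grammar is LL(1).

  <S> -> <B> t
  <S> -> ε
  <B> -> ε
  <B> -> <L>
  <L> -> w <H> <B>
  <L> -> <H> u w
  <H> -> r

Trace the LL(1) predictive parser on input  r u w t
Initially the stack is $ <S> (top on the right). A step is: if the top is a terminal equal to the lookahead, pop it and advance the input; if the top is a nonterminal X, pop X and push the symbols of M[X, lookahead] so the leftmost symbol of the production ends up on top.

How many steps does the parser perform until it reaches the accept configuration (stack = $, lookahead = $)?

step 1: stack=$ <S>  input=r u w t $  — expand <S> -> <B> t
step 2: stack=$ t <B>  input=r u w t $  — expand <B> -> <L>
step 3: stack=$ t <L>  input=r u w t $  — expand <L> -> <H> u w
step 4: stack=$ t w u <H>  input=r u w t $  — expand <H> -> r
step 5: stack=$ t w u r  input=r u w t $  — match r
step 6: stack=$ t w u  input=u w t $  — match u
step 7: stack=$ t w  input=w t $  — match w
step 8: stack=$ t  input=t $  — match t
Accept reached after 8 steps.

8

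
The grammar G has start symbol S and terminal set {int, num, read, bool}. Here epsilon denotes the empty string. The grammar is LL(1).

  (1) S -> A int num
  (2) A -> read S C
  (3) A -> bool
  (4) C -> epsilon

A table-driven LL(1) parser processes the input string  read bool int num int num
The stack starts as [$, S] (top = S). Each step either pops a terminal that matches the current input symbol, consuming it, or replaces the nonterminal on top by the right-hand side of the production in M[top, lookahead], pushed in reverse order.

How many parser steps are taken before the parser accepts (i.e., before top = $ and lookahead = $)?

11

      Stack                     Input                        Action
   1  $ S                       read bool int num int num $  expand S -> A int num
   2  $ num int A               read bool int num int num $  expand A -> read S C
   3  $ num int C S read        read bool int num int num $  match read
   4  $ num int C S             bool int num int num $       expand S -> A int num
   5  $ num int C num int A     bool int num int num $       expand A -> bool
   6  $ num int C num int bool  bool int num int num $       match bool
   7  $ num int C num int       int num int num $            match int
   8  $ num int C num           num int num $                match num
   9  $ num int C               int num $                    expand C -> epsilon
  10  $ num int                 int num $                    match int
  11  $ num                     num $                        match num
Accept reached after 11 steps.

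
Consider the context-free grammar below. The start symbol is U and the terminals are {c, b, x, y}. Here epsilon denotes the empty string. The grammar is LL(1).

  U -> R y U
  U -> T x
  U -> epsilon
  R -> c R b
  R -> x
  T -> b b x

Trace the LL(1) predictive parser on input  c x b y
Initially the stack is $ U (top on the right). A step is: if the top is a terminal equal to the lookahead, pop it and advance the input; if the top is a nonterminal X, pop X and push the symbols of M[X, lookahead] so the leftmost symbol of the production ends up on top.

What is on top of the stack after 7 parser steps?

U

     Stack        Input      Action
  1  $ U          c x b y $  expand U -> R y U
  2  $ U y R      c x b y $  expand R -> c R b
  3  $ U y b R c  c x b y $  match c
  4  $ U y b R    x b y $    expand R -> x
  5  $ U y b x    x b y $    match x
  6  $ U y b      b y $      match b
  7  $ U y        y $        match y
Stack after step 7: $ U (top = U).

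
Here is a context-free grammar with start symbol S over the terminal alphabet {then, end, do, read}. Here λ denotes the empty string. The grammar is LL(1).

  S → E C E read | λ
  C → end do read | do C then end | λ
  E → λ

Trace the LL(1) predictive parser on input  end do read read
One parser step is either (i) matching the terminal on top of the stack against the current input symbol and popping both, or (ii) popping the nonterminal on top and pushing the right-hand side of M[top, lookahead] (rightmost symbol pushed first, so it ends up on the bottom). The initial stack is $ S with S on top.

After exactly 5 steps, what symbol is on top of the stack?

read

     Stack                 Input               Action
  1  $ S                   end do read read $  expand S → E C E read
  2  $ read E C E          end do read read $  expand E → λ
  3  $ read E C            end do read read $  expand C → end do read
  4  $ read E read do end  end do read read $  match end
  5  $ read E read do      do read read $      match do
Stack after step 5: $ read E read (top = read).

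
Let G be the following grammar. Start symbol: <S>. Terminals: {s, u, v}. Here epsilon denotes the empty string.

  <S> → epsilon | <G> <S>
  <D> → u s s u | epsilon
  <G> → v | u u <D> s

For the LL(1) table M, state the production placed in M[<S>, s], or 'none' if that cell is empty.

FIRST(<D>): from <D>→u s s u we get {u}; from <D>→epsilon we get {epsilon}. So FIRST(<D>) = {epsilon, u}.
FIRST(<G>): from <G>→v we get {v}; from <G>→u u <D> s we get {u}. So FIRST(<G>) = {u, v}.
FIRST(<S>): from <S>→epsilon we get {epsilon}; from <S>→<G> <S> we get {u, v}. So FIRST(<S>) = {epsilon, u, v}.
FOLLOW(<S>) includes $ since <S> is the start symbol.
FOLLOW(<S>): in <S>→<G> <S>, the suffix after <S> is empty (adds nothing new). Thus FOLLOW(<S>) = {$}.
For <S> → epsilon: FIRST(epsilon) = {epsilon}, so it goes in M[<S>, t] for t ∈ {}; since epsilon ∈ FIRST, also for every t ∈ FOLLOW(<S>) = {$}.
For <S> → <G> <S>: FIRST(<G> <S>) = {u, v}, so it goes in M[<S>, t] for t ∈ {u, v}.
None of these place a production in M[<S>, s].

none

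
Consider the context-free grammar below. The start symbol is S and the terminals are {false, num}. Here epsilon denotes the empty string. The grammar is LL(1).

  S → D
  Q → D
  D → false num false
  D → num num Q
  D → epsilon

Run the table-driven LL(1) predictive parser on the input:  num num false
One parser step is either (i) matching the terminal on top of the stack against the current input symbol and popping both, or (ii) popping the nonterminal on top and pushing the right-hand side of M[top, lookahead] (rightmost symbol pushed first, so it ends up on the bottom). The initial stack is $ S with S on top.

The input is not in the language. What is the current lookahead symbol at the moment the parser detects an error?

step 1: stack=$ S  input=num num false $  — expand S → D
step 2: stack=$ D  input=num num false $  — expand D → num num Q
step 3: stack=$ Q num num  input=num num false $  — match num
step 4: stack=$ Q num  input=num false $  — match num
step 5: stack=$ Q  input=false $  — expand Q → D
step 6: stack=$ D  input=false $  — expand D → false num false
step 7: stack=$ false num false  input=false $  — match false
step 8: stack=$ false num  input=$  — error: top is terminal num but lookahead is $

$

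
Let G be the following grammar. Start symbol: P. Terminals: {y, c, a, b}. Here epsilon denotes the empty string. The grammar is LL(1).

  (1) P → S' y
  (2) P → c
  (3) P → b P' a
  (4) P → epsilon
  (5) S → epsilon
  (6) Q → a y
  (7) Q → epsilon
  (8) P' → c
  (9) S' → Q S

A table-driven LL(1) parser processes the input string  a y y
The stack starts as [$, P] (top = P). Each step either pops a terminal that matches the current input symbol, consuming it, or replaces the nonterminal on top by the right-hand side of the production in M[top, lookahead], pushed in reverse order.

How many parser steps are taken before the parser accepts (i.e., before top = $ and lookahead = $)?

     Stack      Input    Action
  1  $ P        a y y $  expand P → S' y
  2  $ y S'     a y y $  expand S' → Q S
  3  $ y S Q    a y y $  expand Q → a y
  4  $ y S y a  a y y $  match a
  5  $ y S y    y y $    match y
  6  $ y S      y $      expand S → epsilon
  7  $ y        y $      match y
Accept reached after 7 steps.

7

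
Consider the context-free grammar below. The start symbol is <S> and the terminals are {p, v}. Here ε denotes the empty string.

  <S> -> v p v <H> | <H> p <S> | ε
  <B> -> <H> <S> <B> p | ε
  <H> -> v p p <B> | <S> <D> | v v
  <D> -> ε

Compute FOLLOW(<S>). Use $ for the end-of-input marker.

FIRST(<D>) = {ε}
FIRST(<S>) = {ε, p, v}  (via <H> p <S>)
FIRST(<H>) = {ε, p, v}  (via <S> <D>)
FIRST(<B>) = {ε, p, v}  (via <H> <S> <B> p)
FOLLOW(<S>) includes $ since <S> is the start symbol.
FOLLOW(<S>): in <S>-><H> p <S>, the suffix after <S> is empty (adds nothing new); in <B>-><H> <S> <B> p, <S> is followed by <B> p with FIRST {p, v}; in <H>-><S> <D>, <S> is followed by <D> with FIRST {ε}; in <H>-><S> <D>, the suffix after <S> is nullable, so FOLLOW(<S>) ⊇ FOLLOW(<H>) = {$, p, v}. Thus FOLLOW(<S>) = {$, p, v}.
FOLLOW(<H>): in <S>->v p v <H>, the suffix after <H> is empty, so FOLLOW(<H>) ⊇ FOLLOW(<S>) = {$, p, v}; in <S>-><H> p <S>, <H> is followed by p <S> with FIRST {p}; in <B>-><H> <S> <B> p, <H> is followed by <S> <B> p with FIRST {p, v}. Thus FOLLOW(<H>) = {$, p, v}.
FOLLOW(<B>): in <B>-><H> <S> <B> p, <B> is followed by p with FIRST {p}; in <H>->v p p <B>, the suffix after <B> is empty, so FOLLOW(<B>) ⊇ FOLLOW(<H>) = {$, p, v}. Thus FOLLOW(<B>) = {$, p, v}.
FOLLOW(<D>): in <H>-><S> <D>, the suffix after <D> is empty, so FOLLOW(<D>) ⊇ FOLLOW(<H>) = {$, p, v}. Thus FOLLOW(<D>) = {$, p, v}.

{$, p, v}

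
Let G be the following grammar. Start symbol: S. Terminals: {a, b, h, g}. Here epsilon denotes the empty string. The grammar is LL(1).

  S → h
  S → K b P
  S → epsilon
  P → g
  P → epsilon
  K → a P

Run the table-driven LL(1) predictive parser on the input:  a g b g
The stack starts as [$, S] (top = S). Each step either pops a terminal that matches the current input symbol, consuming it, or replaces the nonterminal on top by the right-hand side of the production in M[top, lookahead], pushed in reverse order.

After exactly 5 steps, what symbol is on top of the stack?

b

     Stack      Input      Action
  1  $ S        a g b g $  expand S → K b P
  2  $ P b K    a g b g $  expand K → a P
  3  $ P b P a  a g b g $  match a
  4  $ P b P    g b g $    expand P → g
  5  $ P b g    g b g $    match g
Stack after step 5: $ P b (top = b).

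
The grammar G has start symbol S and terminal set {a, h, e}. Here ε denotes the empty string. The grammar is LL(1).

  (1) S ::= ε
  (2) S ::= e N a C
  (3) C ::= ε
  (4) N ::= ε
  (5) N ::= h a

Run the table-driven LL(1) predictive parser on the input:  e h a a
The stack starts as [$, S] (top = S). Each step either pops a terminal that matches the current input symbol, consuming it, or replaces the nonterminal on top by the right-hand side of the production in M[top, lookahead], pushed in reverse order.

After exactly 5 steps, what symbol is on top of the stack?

     Stack      Input      Action
  1  $ S        e h a a $  expand S ::= e N a C
  2  $ C a N e  e h a a $  match e
  3  $ C a N    h a a $    expand N ::= h a
  4  $ C a a h  h a a $    match h
  5  $ C a a    a a $      match a
Stack after step 5: $ C a (top = a).

a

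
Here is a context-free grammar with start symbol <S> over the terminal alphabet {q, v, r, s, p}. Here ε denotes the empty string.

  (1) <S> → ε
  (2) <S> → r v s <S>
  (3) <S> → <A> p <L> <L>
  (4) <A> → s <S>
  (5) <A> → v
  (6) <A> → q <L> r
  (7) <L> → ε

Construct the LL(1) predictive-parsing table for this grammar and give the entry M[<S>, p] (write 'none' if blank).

FIRST(<A>): from <A>→s <S> we get {s}; from <A>→v we get {v}; from <A>→q <L> r we get {q}. So FIRST(<A>) = {q, s, v}.
FIRST(<L>): from <L>→ε we get {ε}. So FIRST(<L>) = {ε}.
FIRST(<S>): from <S>→ε we get {ε}; from <S>→r v s <S> we get {r}; from <S>→<A> p <L> <L> we get {q, s, v}. So FIRST(<S>) = {ε, q, r, s, v}.
FOLLOW(<S>) includes $ since <S> is the start symbol.
FOLLOW(<A>): in <S>→<A> p <L> <L>, <A> is followed by p <L> <L> with FIRST {p}. Thus FOLLOW(<A>) = {p}.
FOLLOW(<S>): in <S>→r v s <S>, the suffix after <S> is empty (adds nothing new); in <A>→s <S>, the suffix after <S> is empty, so FOLLOW(<S>) ⊇ FOLLOW(<A>) = {p}. Thus FOLLOW(<S>) = {$, p}.
For <S> → ε: FIRST(ε) = {ε}, so it goes in M[<S>, t] for t ∈ {}; since ε ∈ FIRST, also for every t ∈ FOLLOW(<S>) = {$, p}.
For <S> → r v s <S>: FIRST(r v s <S>) = {r}, so it goes in M[<S>, t] for t ∈ {r}.
For <S> → <A> p <L> <L>: FIRST(<A> p <L> <L>) = {q, s, v}, so it goes in M[<S>, t] for t ∈ {q, s, v}.

<S> → ε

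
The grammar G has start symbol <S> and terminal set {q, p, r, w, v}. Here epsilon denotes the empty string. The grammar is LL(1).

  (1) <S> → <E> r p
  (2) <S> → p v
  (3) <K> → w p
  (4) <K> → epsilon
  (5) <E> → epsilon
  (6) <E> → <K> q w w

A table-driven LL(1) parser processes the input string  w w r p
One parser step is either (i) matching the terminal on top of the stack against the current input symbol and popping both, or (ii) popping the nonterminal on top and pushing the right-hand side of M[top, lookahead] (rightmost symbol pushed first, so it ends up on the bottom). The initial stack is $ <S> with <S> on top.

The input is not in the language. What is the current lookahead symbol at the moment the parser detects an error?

step 1: stack=$ <S>  input=w w r p $  — expand <S> → <E> r p
step 2: stack=$ p r <E>  input=w w r p $  — expand <E> → <K> q w w
step 3: stack=$ p r w w q <K>  input=w w r p $  — expand <K> → w p
step 4: stack=$ p r w w q p w  input=w w r p $  — match w
step 5: stack=$ p r w w q p  input=w r p $  — error: top is terminal p but lookahead is w

w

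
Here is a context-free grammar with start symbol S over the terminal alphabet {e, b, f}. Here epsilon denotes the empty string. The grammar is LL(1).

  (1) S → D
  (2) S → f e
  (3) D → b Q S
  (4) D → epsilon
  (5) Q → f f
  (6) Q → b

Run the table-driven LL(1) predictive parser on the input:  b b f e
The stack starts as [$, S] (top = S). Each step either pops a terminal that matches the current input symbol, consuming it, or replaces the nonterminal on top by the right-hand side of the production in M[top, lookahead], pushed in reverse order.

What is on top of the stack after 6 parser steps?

step 1: stack=$ S  input=b b f e $  — expand S → D
step 2: stack=$ D  input=b b f e $  — expand D → b Q S
step 3: stack=$ S Q b  input=b b f e $  — match b
step 4: stack=$ S Q  input=b f e $  — expand Q → b
step 5: stack=$ S b  input=b f e $  — match b
step 6: stack=$ S  input=f e $  — expand S → f e
Stack after step 6: $ e f (top = f).

f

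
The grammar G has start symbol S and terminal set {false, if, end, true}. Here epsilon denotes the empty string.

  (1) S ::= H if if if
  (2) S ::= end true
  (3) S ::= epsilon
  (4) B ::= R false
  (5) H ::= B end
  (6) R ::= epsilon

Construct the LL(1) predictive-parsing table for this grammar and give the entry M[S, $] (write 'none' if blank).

FIRST(R) = {epsilon}
FIRST(B) = {false}  (via R false)
FIRST(H) = {false}  (via B end)
FIRST(S) = {epsilon, end, false}  (via H if if if)
FOLLOW(S) includes $ since S is the start symbol.
FOLLOW(S): S appears on no right-hand side. Thus FOLLOW(S) = {$}.
For S ::= H if if if: FIRST(H if if if) = {false}, so it goes in M[S, t] for t ∈ {false}.
For S ::= end true: FIRST(end true) = {end}, so it goes in M[S, t] for t ∈ {end}.
For S ::= epsilon: FIRST(epsilon) = {epsilon}, so it goes in M[S, t] for t ∈ {}; since epsilon ∈ FIRST, also for every t ∈ FOLLOW(S) = {$}.

S ::= epsilon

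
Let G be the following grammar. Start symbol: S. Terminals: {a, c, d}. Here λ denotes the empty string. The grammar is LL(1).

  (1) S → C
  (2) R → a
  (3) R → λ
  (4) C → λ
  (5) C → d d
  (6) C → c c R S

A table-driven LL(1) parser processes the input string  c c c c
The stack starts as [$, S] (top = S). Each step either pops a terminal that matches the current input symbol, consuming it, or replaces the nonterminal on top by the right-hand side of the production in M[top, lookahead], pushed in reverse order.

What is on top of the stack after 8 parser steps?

c

step 1: stack=$ S  input=c c c c $  — expand S → C
step 2: stack=$ C  input=c c c c $  — expand C → c c R S
step 3: stack=$ S R c c  input=c c c c $  — match c
step 4: stack=$ S R c  input=c c c $  — match c
step 5: stack=$ S R  input=c c $  — expand R → λ
step 6: stack=$ S  input=c c $  — expand S → C
step 7: stack=$ C  input=c c $  — expand C → c c R S
step 8: stack=$ S R c c  input=c c $  — match c
Stack after step 8: $ S R c (top = c).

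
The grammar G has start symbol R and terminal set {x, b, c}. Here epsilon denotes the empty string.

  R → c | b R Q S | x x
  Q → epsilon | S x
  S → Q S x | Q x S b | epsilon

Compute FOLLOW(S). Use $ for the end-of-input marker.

{$, b, x}

FIRST(R): from R→c we get {c}; from R→b R Q S we get {b}; from R→x x we get {x}. So FIRST(R) = {b, c, x}.
FIRST(Q): from Q→epsilon we get {epsilon}; from Q→S x we get {x}. So FIRST(Q) = {epsilon, x}.
FIRST(S): from S→Q S x we get {x}; from S→Q x S b we get {x}; from S→epsilon we get {epsilon}. So FIRST(S) = {epsilon, x}.
FOLLOW(R) includes $ since R is the start symbol.
FOLLOW(R): in R→b R Q S, R is followed by Q S with FIRST {epsilon, x}; in R→b R Q S, the suffix after R is nullable (adds nothing new). Thus FOLLOW(R) = {$, x}.
FOLLOW(Q): in R→b R Q S, Q is followed by S with FIRST {epsilon, x}; in R→b R Q S, the suffix after Q is nullable, so FOLLOW(Q) ⊇ FOLLOW(R) = {$, x}; in S→Q S x, Q is followed by S x with FIRST {x}; in S→Q x S b, Q is followed by x S b with FIRST {x}. Thus FOLLOW(Q) = {$, x}.
FOLLOW(S): in R→b R Q S, the suffix after S is empty, so FOLLOW(S) ⊇ FOLLOW(R) = {$, x}; in Q→S x, S is followed by x with FIRST {x}; in S→Q S x, S is followed by x with FIRST {x}; in S→Q x S b, S is followed by b with FIRST {b}. Thus FOLLOW(S) = {$, b, x}.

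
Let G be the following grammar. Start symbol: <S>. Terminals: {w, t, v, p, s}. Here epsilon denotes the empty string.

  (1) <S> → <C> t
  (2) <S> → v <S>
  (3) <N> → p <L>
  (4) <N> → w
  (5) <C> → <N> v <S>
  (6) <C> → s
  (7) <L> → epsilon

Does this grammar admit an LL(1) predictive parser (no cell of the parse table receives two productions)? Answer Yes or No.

Yes

FIRST(<S>) = {p, s, v, w}
FIRST(<N>) = {p, w}
FIRST(<C>) = {p, s, w}
FIRST(<L>) = {epsilon}
FOLLOW(<S>) = {$, t}
FOLLOW(<N>) = {v}
FOLLOW(<C>) = {t}
FOLLOW(<L>) = {v}
Each cell of M receives at most one production.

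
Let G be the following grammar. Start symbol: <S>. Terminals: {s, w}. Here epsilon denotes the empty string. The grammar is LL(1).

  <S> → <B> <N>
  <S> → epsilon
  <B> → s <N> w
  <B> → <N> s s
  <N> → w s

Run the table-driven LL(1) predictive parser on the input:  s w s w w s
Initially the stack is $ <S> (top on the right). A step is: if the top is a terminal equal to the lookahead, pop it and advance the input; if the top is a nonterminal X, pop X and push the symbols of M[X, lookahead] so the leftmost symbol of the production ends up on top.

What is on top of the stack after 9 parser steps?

s

     Stack          Input          Action
  1  $ <S>          s w s w w s $  expand <S> → <B> <N>
  2  $ <N> <B>      s w s w w s $  expand <B> → s <N> w
  3  $ <N> w <N> s  s w s w w s $  match s
  4  $ <N> w <N>    w s w w s $    expand <N> → w s
  5  $ <N> w s w    w s w w s $    match w
  6  $ <N> w s      s w w s $      match s
  7  $ <N> w        w w s $        match w
  8  $ <N>          w s $          expand <N> → w s
  9  $ s w          w s $          match w
Stack after step 9: $ s (top = s).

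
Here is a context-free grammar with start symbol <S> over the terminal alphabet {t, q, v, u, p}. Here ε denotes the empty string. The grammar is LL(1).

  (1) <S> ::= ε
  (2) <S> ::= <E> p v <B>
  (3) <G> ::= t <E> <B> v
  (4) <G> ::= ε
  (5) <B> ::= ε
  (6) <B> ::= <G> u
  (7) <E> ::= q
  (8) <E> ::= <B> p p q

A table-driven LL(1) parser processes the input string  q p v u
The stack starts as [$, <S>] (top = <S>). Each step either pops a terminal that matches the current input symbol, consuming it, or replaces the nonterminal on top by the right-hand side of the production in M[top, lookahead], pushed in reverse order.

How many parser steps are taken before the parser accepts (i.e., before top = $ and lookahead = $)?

step 1: stack=$ <S>  input=q p v u $  — expand <S> ::= <E> p v <B>
step 2: stack=$ <B> v p <E>  input=q p v u $  — expand <E> ::= q
step 3: stack=$ <B> v p q  input=q p v u $  — match q
step 4: stack=$ <B> v p  input=p v u $  — match p
step 5: stack=$ <B> v  input=v u $  — match v
step 6: stack=$ <B>  input=u $  — expand <B> ::= <G> u
step 7: stack=$ u <G>  input=u $  — expand <G> ::= ε
step 8: stack=$ u  input=u $  — match u
Accept reached after 8 steps.

8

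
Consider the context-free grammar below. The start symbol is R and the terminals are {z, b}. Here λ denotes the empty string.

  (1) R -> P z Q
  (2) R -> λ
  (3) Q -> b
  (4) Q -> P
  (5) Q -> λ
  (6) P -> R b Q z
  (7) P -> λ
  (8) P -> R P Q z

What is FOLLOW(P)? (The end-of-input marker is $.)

FIRST(R): from R->P z Q we get {b, z}; from R->λ we get {λ}. So FIRST(R) = {λ, b, z}.
FIRST(Q): from Q->b we get {b}; from Q->P we get {λ, b, z}; from Q->λ we get {λ}. So FIRST(Q) = {λ, b, z}.
FIRST(P): from P->R b Q z we get {b, z}; from P->λ we get {λ}; from P->R P Q z we get {b, z}. So FIRST(P) = {λ, b, z}.
FOLLOW(R) includes $ since R is the start symbol.
FOLLOW(R): in P->R b Q z, R is followed by b Q z with FIRST {b}; in P->R P Q z, R is followed by P Q z with FIRST {b, z}. Thus FOLLOW(R) = {$, b, z}.
FOLLOW(Q): in R->P z Q, the suffix after Q is empty, so FOLLOW(Q) ⊇ FOLLOW(R) = {$, b, z}; in P->R b Q z, Q is followed by z with FIRST {z}; in P->R P Q z, Q is followed by z with FIRST {z}. Thus FOLLOW(Q) = {$, b, z}.
FOLLOW(P): in R->P z Q, P is followed by z Q with FIRST {z}; in Q->P, the suffix after P is empty, so FOLLOW(P) ⊇ FOLLOW(Q) = {$, b, z}; in P->R P Q z, P is followed by Q z with FIRST {b, z}. Thus FOLLOW(P) = {$, b, z}.

{$, b, z}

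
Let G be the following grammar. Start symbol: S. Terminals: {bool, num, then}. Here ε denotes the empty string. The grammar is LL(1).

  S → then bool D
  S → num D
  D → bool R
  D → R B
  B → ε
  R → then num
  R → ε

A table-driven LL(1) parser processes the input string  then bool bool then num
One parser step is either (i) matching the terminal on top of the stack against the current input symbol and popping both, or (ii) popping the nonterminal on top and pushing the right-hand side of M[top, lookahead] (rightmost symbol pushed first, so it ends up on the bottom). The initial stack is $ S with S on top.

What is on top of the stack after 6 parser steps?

     Stack          Input                      Action
  1  $ S            then bool bool then num $  expand S → then bool D
  2  $ D bool then  then bool bool then num $  match then
  3  $ D bool       bool bool then num $       match bool
  4  $ D            bool then num $            expand D → bool R
  5  $ R bool       bool then num $            match bool
  6  $ R            then num $                 expand R → then num
Stack after step 6: $ num then (top = then).

then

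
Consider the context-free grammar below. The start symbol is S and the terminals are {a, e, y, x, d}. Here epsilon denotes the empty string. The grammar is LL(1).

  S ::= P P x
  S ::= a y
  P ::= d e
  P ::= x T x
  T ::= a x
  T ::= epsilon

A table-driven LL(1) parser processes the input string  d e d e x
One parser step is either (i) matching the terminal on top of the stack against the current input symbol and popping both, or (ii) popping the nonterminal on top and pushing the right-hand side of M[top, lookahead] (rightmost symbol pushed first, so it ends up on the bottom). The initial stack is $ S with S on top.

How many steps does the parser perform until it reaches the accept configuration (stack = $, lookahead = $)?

step 1: stack=$ S  input=d e d e x $  — expand S ::= P P x
step 2: stack=$ x P P  input=d e d e x $  — expand P ::= d e
step 3: stack=$ x P e d  input=d e d e x $  — match d
step 4: stack=$ x P e  input=e d e x $  — match e
step 5: stack=$ x P  input=d e x $  — expand P ::= d e
step 6: stack=$ x e d  input=d e x $  — match d
step 7: stack=$ x e  input=e x $  — match e
step 8: stack=$ x  input=x $  — match x
Accept reached after 8 steps.

8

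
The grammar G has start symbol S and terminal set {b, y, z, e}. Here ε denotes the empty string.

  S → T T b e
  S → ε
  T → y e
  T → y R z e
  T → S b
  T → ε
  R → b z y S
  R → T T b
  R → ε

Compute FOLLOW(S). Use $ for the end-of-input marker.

{$, b, z}

FIRST(S): from S→T T b e we get {b, y}; from S→ε we get {ε}. So FIRST(S) = {ε, b, y}.
FIRST(T): from T→y e we get {y}; from T→y R z e we get {y}; from T→S b we get {b, y}; from T→ε we get {ε}. So FIRST(T) = {ε, b, y}.
FIRST(R): from R→b z y S we get {b}; from R→T T b we get {b, y}; from R→ε we get {ε}. So FIRST(R) = {ε, b, y}.
FOLLOW(S) includes $ since S is the start symbol.
FOLLOW(T): in S→T T b e (occurrence 1), T is followed by T b e with FIRST {b, y}; in S→T T b e (occurrence 2), T is followed by b e with FIRST {b}; in R→T T b (occurrence 1), T is followed by T b with FIRST {b, y}; in R→T T b (occurrence 2), T is followed by b with FIRST {b}. Thus FOLLOW(T) = {b, y}.
FOLLOW(R): in T→y R z e, R is followed by z e with FIRST {z}. Thus FOLLOW(R) = {z}.
FOLLOW(S): in T→S b, S is followed by b with FIRST {b}; in R→b z y S, the suffix after S is empty, so FOLLOW(S) ⊇ FOLLOW(R) = {z}. Thus FOLLOW(S) = {$, b, z}.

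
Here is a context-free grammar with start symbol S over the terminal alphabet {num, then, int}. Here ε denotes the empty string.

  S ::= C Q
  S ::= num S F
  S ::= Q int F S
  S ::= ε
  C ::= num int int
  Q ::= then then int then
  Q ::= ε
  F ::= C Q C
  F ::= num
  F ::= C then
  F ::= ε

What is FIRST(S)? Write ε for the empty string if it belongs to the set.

FIRST(C) = {num}
FIRST(Q) = {ε, then}
FIRST(S) = {ε, int, num, then}  (via C Q, Q int F S)
FIRST(F) = {ε, num}  (via C Q C, C then)

{ε, int, num, then}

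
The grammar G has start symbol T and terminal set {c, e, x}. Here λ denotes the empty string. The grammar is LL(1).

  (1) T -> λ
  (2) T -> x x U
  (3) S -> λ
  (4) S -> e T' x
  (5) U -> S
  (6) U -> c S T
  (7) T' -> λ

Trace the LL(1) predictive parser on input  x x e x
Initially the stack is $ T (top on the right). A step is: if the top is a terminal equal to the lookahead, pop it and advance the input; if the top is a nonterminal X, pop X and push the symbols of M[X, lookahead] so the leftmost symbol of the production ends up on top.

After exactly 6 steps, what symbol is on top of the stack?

T'

     Stack     Input      Action
  1  $ T       x x e x $  expand T -> x x U
  2  $ U x x   x x e x $  match x
  3  $ U x     x e x $    match x
  4  $ U       e x $      expand U -> S
  5  $ S       e x $      expand S -> e T' x
  6  $ x T' e  e x $      match e
Stack after step 6: $ x T' (top = T').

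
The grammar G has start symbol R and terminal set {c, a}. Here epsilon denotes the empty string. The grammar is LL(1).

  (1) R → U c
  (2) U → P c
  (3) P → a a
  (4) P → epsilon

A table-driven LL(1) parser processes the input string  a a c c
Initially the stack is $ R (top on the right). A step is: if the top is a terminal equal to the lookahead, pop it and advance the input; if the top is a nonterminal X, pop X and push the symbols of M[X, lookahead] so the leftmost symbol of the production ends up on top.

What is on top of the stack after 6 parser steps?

c

     Stack      Input      Action
  1  $ R        a a c c $  expand R → U c
  2  $ c U      a a c c $  expand U → P c
  3  $ c c P    a a c c $  expand P → a a
  4  $ c c a a  a a c c $  match a
  5  $ c c a    a c c $    match a
  6  $ c c      c c $      match c
Stack after step 6: $ c (top = c).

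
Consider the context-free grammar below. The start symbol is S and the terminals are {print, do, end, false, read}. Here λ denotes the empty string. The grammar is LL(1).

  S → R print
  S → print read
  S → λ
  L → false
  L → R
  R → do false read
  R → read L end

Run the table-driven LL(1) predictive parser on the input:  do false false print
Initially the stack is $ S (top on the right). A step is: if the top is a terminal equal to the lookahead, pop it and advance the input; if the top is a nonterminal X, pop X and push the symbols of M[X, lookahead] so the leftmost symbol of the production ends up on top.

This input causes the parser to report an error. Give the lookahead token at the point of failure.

false

     Stack                  Input                   Action
  1  $ S                    do false false print $  expand S → R print
  2  $ print R              do false false print $  expand R → do false read
  3  $ print read false do  do false false print $  match do
  4  $ print read false     false false print $     match false
  5  $ print read           false print $           error: top is terminal read but lookahead is false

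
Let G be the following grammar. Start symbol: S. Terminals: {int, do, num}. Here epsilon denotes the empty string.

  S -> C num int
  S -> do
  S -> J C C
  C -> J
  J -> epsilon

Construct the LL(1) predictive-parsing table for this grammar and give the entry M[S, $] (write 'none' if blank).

S -> J C C

FIRST(J): from J->epsilon we get {epsilon}. So FIRST(J) = {epsilon}.
FIRST(C): from C->J we get {epsilon}. So FIRST(C) = {epsilon}.
FIRST(S): from S->C num int we get {num}; from S->do we get {do}; from S->J C C we get {epsilon}. So FIRST(S) = {epsilon, do, num}.
FOLLOW(S) includes $ since S is the start symbol.
FOLLOW(S): S appears on no right-hand side. Thus FOLLOW(S) = {$}.
For S -> C num int: FIRST(C num int) = {num}, so it goes in M[S, t] for t ∈ {num}.
For S -> do: FIRST(do) = {do}, so it goes in M[S, t] for t ∈ {do}.
For S -> J C C: FIRST(J C C) = {epsilon}, so it goes in M[S, t] for t ∈ {}; since epsilon ∈ FIRST, also for every t ∈ FOLLOW(S) = {$}.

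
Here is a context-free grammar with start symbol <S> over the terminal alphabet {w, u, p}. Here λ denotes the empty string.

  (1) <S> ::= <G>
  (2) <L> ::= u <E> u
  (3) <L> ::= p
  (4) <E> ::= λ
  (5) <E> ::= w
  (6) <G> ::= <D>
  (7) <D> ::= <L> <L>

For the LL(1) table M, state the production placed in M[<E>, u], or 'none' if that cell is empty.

<E> ::= λ

FIRST(<L>): from <L>::=u <E> u we get {u}; from <L>::=p we get {p}. So FIRST(<L>) = {p, u}.
FIRST(<E>): from <E>::=λ we get {λ}; from <E>::=w we get {w}. So FIRST(<E>) = {λ, w}.
FIRST(<D>): from <D>::=<L> <L> we get {p, u}. So FIRST(<D>) = {p, u}.
FIRST(<G>): from <G>::=<D> we get {p, u}. So FIRST(<G>) = {p, u}.
FIRST(<S>): from <S>::=<G> we get {p, u}. So FIRST(<S>) = {p, u}.
FOLLOW(<S>) includes $ since <S> is the start symbol.
FOLLOW(<E>): in <L>::=u <E> u, <E> is followed by u with FIRST {u}. Thus FOLLOW(<E>) = {u}.
For <E> ::= λ: FIRST(λ) = {λ}, so it goes in M[<E>, t] for t ∈ {}; since λ ∈ FIRST, also for every t ∈ FOLLOW(<E>) = {u}.
For <E> ::= w: FIRST(w) = {w}, so it goes in M[<E>, t] for t ∈ {w}.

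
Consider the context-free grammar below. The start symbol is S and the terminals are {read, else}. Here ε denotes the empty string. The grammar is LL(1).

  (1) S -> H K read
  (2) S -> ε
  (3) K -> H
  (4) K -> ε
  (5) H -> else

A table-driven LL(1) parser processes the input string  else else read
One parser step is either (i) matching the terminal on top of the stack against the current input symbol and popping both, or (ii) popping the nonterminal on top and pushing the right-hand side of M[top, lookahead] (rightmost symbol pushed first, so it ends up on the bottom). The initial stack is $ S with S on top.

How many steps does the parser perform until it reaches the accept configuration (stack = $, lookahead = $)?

     Stack          Input             Action
  1  $ S            else else read $  expand S -> H K read
  2  $ read K H     else else read $  expand H -> else
  3  $ read K else  else else read $  match else
  4  $ read K       else read $       expand K -> H
  5  $ read H       else read $       expand H -> else
  6  $ read else    else read $       match else
  7  $ read         read $            match read
Accept reached after 7 steps.

7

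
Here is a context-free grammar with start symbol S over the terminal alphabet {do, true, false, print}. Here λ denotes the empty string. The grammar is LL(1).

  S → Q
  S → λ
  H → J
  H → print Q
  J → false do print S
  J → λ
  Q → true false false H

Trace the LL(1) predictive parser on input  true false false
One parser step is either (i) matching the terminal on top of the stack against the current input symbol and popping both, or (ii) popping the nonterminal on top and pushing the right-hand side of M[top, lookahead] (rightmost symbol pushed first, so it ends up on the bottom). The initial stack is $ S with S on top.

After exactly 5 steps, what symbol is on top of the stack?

H

     Stack                 Input               Action
  1  $ S                   true false false $  expand S → Q
  2  $ Q                   true false false $  expand Q → true false false H
  3  $ H false false true  true false false $  match true
  4  $ H false false       false false $       match false
  5  $ H false             false $             match false
Stack after step 5: $ H (top = H).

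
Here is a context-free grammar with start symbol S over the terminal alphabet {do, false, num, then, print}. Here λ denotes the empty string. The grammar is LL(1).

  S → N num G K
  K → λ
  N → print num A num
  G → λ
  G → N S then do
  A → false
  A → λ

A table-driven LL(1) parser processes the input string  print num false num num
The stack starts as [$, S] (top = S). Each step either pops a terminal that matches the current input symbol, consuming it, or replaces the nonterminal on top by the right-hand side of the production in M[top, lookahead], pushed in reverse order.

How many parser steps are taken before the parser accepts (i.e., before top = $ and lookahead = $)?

      Stack                      Input                      Action
   1  $ S                        print num false num num $  expand S → N num G K
   2  $ K G num N                print num false num num $  expand N → print num A num
   3  $ K G num num A num print  print num false num num $  match print
   4  $ K G num num A num        num false num num $        match num
   5  $ K G num num A            false num num $            expand A → false
   6  $ K G num num false        false num num $            match false
   7  $ K G num num              num num $                  match num
   8  $ K G num                  num $                      match num
   9  $ K G                      $                          expand G → λ
  10  $ K                        $                          expand K → λ
Accept reached after 10 steps.

10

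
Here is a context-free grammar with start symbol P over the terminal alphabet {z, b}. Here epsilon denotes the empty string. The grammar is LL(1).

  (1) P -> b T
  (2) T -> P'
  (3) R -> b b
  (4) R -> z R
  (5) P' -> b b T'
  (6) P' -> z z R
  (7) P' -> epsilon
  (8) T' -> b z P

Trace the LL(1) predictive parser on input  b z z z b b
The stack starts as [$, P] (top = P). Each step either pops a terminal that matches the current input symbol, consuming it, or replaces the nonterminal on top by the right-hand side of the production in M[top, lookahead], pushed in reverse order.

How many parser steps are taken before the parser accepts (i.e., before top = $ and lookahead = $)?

11

      Stack    Input          Action
   1  $ P      b z z z b b $  expand P -> b T
   2  $ T b    b z z z b b $  match b
   3  $ T      z z z b b $    expand T -> P'
   4  $ P'     z z z b b $    expand P' -> z z R
   5  $ R z z  z z z b b $    match z
   6  $ R z    z z b b $      match z
   7  $ R      z b b $        expand R -> z R
   8  $ R z    z b b $        match z
   9  $ R      b b $          expand R -> b b
  10  $ b b    b b $          match b
  11  $ b      b $            match b
Accept reached after 11 steps.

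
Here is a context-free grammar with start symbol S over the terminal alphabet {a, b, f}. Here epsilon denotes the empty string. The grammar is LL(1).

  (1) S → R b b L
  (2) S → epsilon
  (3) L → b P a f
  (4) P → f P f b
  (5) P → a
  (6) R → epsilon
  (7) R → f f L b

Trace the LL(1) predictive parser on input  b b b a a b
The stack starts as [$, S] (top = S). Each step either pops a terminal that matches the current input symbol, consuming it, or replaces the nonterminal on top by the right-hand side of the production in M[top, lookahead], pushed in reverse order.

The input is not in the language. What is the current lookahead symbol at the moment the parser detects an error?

b

      Stack      Input          Action
   1  $ S        b b b a a b $  expand S → R b b L
   2  $ L b b R  b b b a a b $  expand R → epsilon
   3  $ L b b    b b b a a b $  match b
   4  $ L b      b b a a b $    match b
   5  $ L        b a a b $      expand L → b P a f
   6  $ f a P b  b a a b $      match b
   7  $ f a P    a a b $        expand P → a
   8  $ f a a    a a b $        match a
   9  $ f a      a b $          match a
  10  $ f        b $            error: top is terminal f but lookahead is b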